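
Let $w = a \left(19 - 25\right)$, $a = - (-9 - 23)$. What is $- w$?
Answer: $192$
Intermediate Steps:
$a = 32$ ($a = \left(-1\right) \left(-32\right) = 32$)
$w = -192$ ($w = 32 \left(19 - 25\right) = 32 \left(-6\right) = -192$)
$- w = \left(-1\right) \left(-192\right) = 192$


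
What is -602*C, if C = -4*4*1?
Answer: 9632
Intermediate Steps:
C = -16 (C = -16*1 = -16)
-602*C = -602*(-16) = 9632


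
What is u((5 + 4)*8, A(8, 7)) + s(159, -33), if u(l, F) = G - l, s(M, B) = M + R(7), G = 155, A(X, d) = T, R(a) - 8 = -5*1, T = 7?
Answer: 245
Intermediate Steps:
R(a) = 3 (R(a) = 8 - 5*1 = 8 - 5 = 3)
A(X, d) = 7
s(M, B) = 3 + M (s(M, B) = M + 3 = 3 + M)
u(l, F) = 155 - l
u((5 + 4)*8, A(8, 7)) + s(159, -33) = (155 - (5 + 4)*8) + (3 + 159) = (155 - 9*8) + 162 = (155 - 1*72) + 162 = (155 - 72) + 162 = 83 + 162 = 245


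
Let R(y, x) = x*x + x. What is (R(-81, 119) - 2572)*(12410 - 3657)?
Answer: 102480124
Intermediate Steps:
R(y, x) = x + x² (R(y, x) = x² + x = x + x²)
(R(-81, 119) - 2572)*(12410 - 3657) = (119*(1 + 119) - 2572)*(12410 - 3657) = (119*120 - 2572)*8753 = (14280 - 2572)*8753 = 11708*8753 = 102480124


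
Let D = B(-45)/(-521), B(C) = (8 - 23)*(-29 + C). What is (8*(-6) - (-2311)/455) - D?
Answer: -9669559/237055 ≈ -40.790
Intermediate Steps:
B(C) = 435 - 15*C (B(C) = -15*(-29 + C) = 435 - 15*C)
D = -1110/521 (D = (435 - 15*(-45))/(-521) = (435 + 675)*(-1/521) = 1110*(-1/521) = -1110/521 ≈ -2.1305)
(8*(-6) - (-2311)/455) - D = (8*(-6) - (-2311)/455) - 1*(-1110/521) = (-48 - (-2311)/455) + 1110/521 = (-48 - 1*(-2311/455)) + 1110/521 = (-48 + 2311/455) + 1110/521 = -19529/455 + 1110/521 = -9669559/237055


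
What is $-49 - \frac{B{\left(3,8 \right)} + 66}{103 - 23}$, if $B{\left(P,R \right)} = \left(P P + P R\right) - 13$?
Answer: $- \frac{2003}{40} \approx -50.075$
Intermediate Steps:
$B{\left(P,R \right)} = -13 + P^{2} + P R$ ($B{\left(P,R \right)} = \left(P^{2} + P R\right) - 13 = -13 + P^{2} + P R$)
$-49 - \frac{B{\left(3,8 \right)} + 66}{103 - 23} = -49 - \frac{\left(-13 + 3^{2} + 3 \cdot 8\right) + 66}{103 - 23} = -49 - \frac{\left(-13 + 9 + 24\right) + 66}{80} = -49 - \left(20 + 66\right) \frac{1}{80} = -49 - 86 \cdot \frac{1}{80} = -49 - \frac{43}{40} = - \frac{2003}{40}$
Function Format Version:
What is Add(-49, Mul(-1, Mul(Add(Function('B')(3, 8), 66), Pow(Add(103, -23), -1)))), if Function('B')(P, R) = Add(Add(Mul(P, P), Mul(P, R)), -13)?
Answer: Rational(-2003, 40) ≈ -50.075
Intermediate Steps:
Function('B')(P, R) = Add(-13, Pow(P, 2), Mul(P, R)) (Function('B')(P, R) = Add(Add(Pow(P, 2), Mul(P, R)), -13) = Add(-13, Pow(P, 2), Mul(P, R)))
Add(-49, Mul(-1, Mul(Add(Function('B')(3, 8), 66), Pow(Add(103, -23), -1)))) = Add(-49, Mul(-1, Mul(Add(Add(-13, Pow(3, 2), Mul(3, 8)), 66), Pow(Add(103, -23), -1)))) = Add(-49, Mul(-1, Mul(Add(Add(-13, 9, 24), 66), Pow(80, -1)))) = Add(-49, Mul(-1, Mul(Add(20, 66), Rational(1, 80)))) = Add(-49, Mul(-1, Mul(86, Rational(1, 80)))) = Add(-49, Mul(-1, Rational(43, 40))) = Add(-49, Rational(-43, 40)) = Rational(-2003, 40)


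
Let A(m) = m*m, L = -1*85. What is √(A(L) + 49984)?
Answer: √57209 ≈ 239.18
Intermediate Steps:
L = -85
A(m) = m²
√(A(L) + 49984) = √((-85)² + 49984) = √(7225 + 49984) = √57209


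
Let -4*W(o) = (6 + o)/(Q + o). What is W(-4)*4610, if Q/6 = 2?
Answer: -2305/8 ≈ -288.13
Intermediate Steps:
Q = 12 (Q = 6*2 = 12)
W(o) = -(6 + o)/(4*(12 + o))
W(-4)*4610 = ((-6 - 1*(-4))/(4*(12 - 4)))*4610 = ((¼)*(-6 + 4)/8)*4610 = ((¼)*(⅛)*(-2))*4610 = -1/16*4610 = -2305/8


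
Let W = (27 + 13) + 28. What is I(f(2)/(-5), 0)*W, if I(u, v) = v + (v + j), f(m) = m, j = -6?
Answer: -408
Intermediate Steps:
I(u, v) = -6 + 2*v (I(u, v) = v + (v - 6) = v + (-6 + v) = -6 + 2*v)
W = 68 (W = 40 + 28 = 68)
I(f(2)/(-5), 0)*W = (-6 + 2*0)*68 = (-6 + 0)*68 = -6*68 = -408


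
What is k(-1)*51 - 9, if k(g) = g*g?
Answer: 42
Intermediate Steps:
k(g) = g**2
k(-1)*51 - 9 = (-1)**2*51 - 9 = 1*51 - 9 = 51 - 9 = 42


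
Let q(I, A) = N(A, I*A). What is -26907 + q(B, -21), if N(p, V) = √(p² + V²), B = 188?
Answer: -26907 + 21*√35345 ≈ -22959.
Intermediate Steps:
N(p, V) = √(V² + p²)
q(I, A) = √(A² + A²*I²) (q(I, A) = √((I*A)² + A²) = √((A*I)² + A²) = √(A²*I² + A²) = √(A² + A²*I²))
-26907 + q(B, -21) = -26907 + √((-21)²*(1 + 188²)) = -26907 + √(441*(1 + 35344)) = -26907 + √(441*35345) = -26907 + √15587145 = -26907 + 21*√35345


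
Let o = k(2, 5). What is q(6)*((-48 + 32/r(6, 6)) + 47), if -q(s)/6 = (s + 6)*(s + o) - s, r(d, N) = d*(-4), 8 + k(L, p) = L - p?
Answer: -924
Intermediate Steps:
k(L, p) = -8 + L - p (k(L, p) = -8 + (L - p) = -8 + L - p)
o = -11 (o = -8 + 2 - 1*5 = -8 + 2 - 5 = -11)
r(d, N) = -4*d
q(s) = 6*s - 6*(-11 + s)*(6 + s) (q(s) = -6*((s + 6)*(s - 11) - s) = -6*((6 + s)*(-11 + s) - s) = -6*((-11 + s)*(6 + s) - s) = -6*(-s + (-11 + s)*(6 + s)) = 6*s - 6*(-11 + s)*(6 + s))
q(6)*((-48 + 32/r(6, 6)) + 47) = (396 - 6*6² + 36*6)*((-48 + 32/((-4*6))) + 47) = (396 - 6*36 + 216)*((-48 + 32/(-24)) + 47) = (396 - 216 + 216)*((-48 + 32*(-1/24)) + 47) = 396*((-48 - 4/3) + 47) = 396*(-148/3 + 47) = 396*(-7/3) = -924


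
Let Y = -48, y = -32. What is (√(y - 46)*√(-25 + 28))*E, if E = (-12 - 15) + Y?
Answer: -225*I*√26 ≈ -1147.3*I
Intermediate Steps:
E = -75 (E = (-12 - 15) - 48 = -27 - 48 = -75)
(√(y - 46)*√(-25 + 28))*E = (√(-32 - 46)*√(-25 + 28))*(-75) = (√(-78)*√3)*(-75) = ((I*√78)*√3)*(-75) = (3*I*√26)*(-75) = -225*I*√26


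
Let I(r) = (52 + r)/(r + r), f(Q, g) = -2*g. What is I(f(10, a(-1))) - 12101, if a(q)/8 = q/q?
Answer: -96817/8 ≈ -12102.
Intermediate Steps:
a(q) = 8 (a(q) = 8*(q/q) = 8*1 = 8)
I(r) = (52 + r)/(2*r) (I(r) = (52 + r)/((2*r)) = (52 + r)*(1/(2*r)) = (52 + r)/(2*r))
I(f(10, a(-1))) - 12101 = (52 - 2*8)/(2*((-2*8))) - 12101 = (1/2)*(52 - 16)/(-16) - 12101 = (1/2)*(-1/16)*36 - 12101 = -9/8 - 12101 = -96817/8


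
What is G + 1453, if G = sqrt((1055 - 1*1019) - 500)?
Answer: 1453 + 4*I*sqrt(29) ≈ 1453.0 + 21.541*I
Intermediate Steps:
G = 4*I*sqrt(29) (G = sqrt((1055 - 1019) - 500) = sqrt(36 - 500) = sqrt(-464) = 4*I*sqrt(29) ≈ 21.541*I)
G + 1453 = 4*I*sqrt(29) + 1453 = 1453 + 4*I*sqrt(29)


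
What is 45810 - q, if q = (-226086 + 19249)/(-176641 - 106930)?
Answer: 12990180673/283571 ≈ 45809.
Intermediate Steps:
q = 206837/283571 (q = -206837/(-283571) = -206837*(-1/283571) = 206837/283571 ≈ 0.72940)
45810 - q = 45810 - 1*206837/283571 = 45810 - 206837/283571 = 12990180673/283571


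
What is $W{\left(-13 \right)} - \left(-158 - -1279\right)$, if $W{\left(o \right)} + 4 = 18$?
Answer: $-1107$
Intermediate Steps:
$W{\left(o \right)} = 14$ ($W{\left(o \right)} = -4 + 18 = 14$)
$W{\left(-13 \right)} - \left(-158 - -1279\right) = 14 - \left(-158 - -1279\right) = 14 - \left(-158 + 1279\right) = 14 - 1121 = -1107$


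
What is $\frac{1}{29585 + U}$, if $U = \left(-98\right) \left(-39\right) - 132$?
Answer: $\frac{1}{33275} \approx 3.0053 \cdot 10^{-5}$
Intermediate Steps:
$U = 3690$ ($U = 3822 - 132 = 3690$)
$\frac{1}{29585 + U} = \frac{1}{29585 + 3690} = \frac{1}{33275}$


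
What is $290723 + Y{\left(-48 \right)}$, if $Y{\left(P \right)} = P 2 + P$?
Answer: $290579$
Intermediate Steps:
$Y{\left(P \right)} = 3 P$ ($Y{\left(P \right)} = 2 P + P = 3 P$)
$290723 + Y{\left(-48 \right)} = 290723 + 3 \left(-48\right) = 290723 - 144 = 290579$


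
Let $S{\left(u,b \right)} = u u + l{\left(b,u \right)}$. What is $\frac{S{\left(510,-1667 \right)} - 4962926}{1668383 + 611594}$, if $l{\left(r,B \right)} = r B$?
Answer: $- \frac{5552996}{2279977} \approx -2.4356$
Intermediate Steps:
$l{\left(r,B \right)} = B r$
$S{\left(u,b \right)} = u^{2} + b u$ ($S{\left(u,b \right)} = u u + u b = u^{2} + b u$)
$\frac{S{\left(510,-1667 \right)} - 4962926}{1668383 + 611594} = \frac{510 \left(-1667 + 510\right) - 4962926}{1668383 + 611594} = \frac{510 \left(-1157\right) - 4962926}{2279977} = \left(-590070 - 4962926\right) \frac{1}{2279977} = \left(-5552996\right) \frac{1}{2279977} = - \frac{5552996}{2279977}$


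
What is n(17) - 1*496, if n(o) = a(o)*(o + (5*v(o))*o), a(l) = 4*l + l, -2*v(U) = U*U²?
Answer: -35494527/2 ≈ -1.7747e+7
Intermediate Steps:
v(U) = -U³/2 (v(U) = -U*U²/2 = -U³/2)
a(l) = 5*l
n(o) = 5*o*(o - 5*o⁴/2) (n(o) = (5*o)*(o + (5*(-o³/2))*o) = (5*o)*(o + (-5*o³/2)*o) = (5*o)*(o - 5*o⁴/2) = 5*o*(o - 5*o⁴/2))
n(17) - 1*496 = 17²*(5 - 25/2*17³) - 1*496 = 289*(5 - 25/2*4913) - 496 = 289*(5 - 122825/2) - 496 = 289*(-122815/2) - 496 = -35493535/2 - 496 = -35494527/2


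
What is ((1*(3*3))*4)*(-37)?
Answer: -1332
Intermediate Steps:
((1*(3*3))*4)*(-37) = ((1*9)*4)*(-37) = (9*4)*(-37) = 36*(-37) = -1332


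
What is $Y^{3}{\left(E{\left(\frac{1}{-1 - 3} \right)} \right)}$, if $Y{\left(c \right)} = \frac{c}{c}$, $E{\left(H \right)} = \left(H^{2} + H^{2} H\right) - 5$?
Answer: $1$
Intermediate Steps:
$E{\left(H \right)} = -5 + H^{2} + H^{3}$ ($E{\left(H \right)} = \left(H^{2} + H^{3}\right) - 5 = -5 + H^{2} + H^{3}$)
$Y{\left(c \right)} = 1$
$Y^{3}{\left(E{\left(\frac{1}{-1 - 3} \right)} \right)} = 1^{3} = 1$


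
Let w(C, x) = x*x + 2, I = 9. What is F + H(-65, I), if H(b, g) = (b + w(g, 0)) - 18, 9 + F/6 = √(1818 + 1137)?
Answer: -135 + 6*√2955 ≈ 191.16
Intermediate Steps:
w(C, x) = 2 + x² (w(C, x) = x² + 2 = 2 + x²)
F = -54 + 6*√2955 (F = -54 + 6*√(1818 + 1137) = -54 + 6*√2955 ≈ 272.16)
H(b, g) = -16 + b (H(b, g) = (b + (2 + 0²)) - 18 = (b + (2 + 0)) - 18 = (b + 2) - 18 = (2 + b) - 18 = -16 + b)
F + H(-65, I) = (-54 + 6*√2955) + (-16 - 65) = (-54 + 6*√2955) - 81 = -135 + 6*√2955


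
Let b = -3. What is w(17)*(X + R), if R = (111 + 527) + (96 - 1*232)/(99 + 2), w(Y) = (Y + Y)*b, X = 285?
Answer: -9494874/101 ≈ -94009.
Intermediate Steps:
w(Y) = -6*Y (w(Y) = (Y + Y)*(-3) = (2*Y)*(-3) = -6*Y)
R = 64302/101 (R = 638 + (96 - 232)/101 = 638 - 136*1/101 = 638 - 136/101 = 64302/101 ≈ 636.65)
w(17)*(X + R) = (-6*17)*(285 + 64302/101) = -102*93087/101 = -9494874/101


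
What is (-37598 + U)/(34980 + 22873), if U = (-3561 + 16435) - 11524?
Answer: -36248/57853 ≈ -0.62655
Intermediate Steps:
U = 1350 (U = 12874 - 11524 = 1350)
(-37598 + U)/(34980 + 22873) = (-37598 + 1350)/(34980 + 22873) = -36248/57853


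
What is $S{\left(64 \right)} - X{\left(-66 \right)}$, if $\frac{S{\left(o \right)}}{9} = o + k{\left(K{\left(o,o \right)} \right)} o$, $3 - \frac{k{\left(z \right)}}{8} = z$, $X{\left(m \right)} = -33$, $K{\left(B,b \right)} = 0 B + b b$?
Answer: $-18859935$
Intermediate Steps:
$K{\left(B,b \right)} = b^{2}$ ($K{\left(B,b \right)} = 0 + b^{2} = b^{2}$)
$k{\left(z \right)} = 24 - 8 z$
$S{\left(o \right)} = 9 o + 9 o \left(24 - 8 o^{2}\right)$ ($S{\left(o \right)} = 9 \left(o + \left(24 - 8 o^{2}\right) o\right) = 9 \left(o + o \left(24 - 8 o^{2}\right)\right) = 9 o + 9 o \left(24 - 8 o^{2}\right)$)
$S{\left(64 \right)} - X{\left(-66 \right)} = \left(- 72 \cdot 64^{3} + 225 \cdot 64\right) - -33 = \left(\left(-72\right) 262144 + 14400\right) + 33 = \left(-18874368 + 14400\right) + 33 = -18859968 + 33 = -18859935$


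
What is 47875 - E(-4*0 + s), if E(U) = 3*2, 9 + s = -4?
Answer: 47869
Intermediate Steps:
s = -13 (s = -9 - 4 = -13)
E(U) = 6
47875 - E(-4*0 + s) = 47875 - 1*6 = 47875 - 6 = 47869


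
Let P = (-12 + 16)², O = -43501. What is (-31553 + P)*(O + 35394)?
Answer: 255670459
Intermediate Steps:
P = 16 (P = 4² = 16)
(-31553 + P)*(O + 35394) = (-31553 + 16)*(-43501 + 35394) = -31537*(-8107) = 255670459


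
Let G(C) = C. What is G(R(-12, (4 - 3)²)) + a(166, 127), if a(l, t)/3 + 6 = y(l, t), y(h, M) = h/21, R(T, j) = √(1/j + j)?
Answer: 40/7 + √2 ≈ 7.1285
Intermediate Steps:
R(T, j) = √(j + 1/j) (R(T, j) = √(1/j + j) = √(j + 1/j))
y(h, M) = h/21 (y(h, M) = h*(1/21) = h/21)
a(l, t) = -18 + l/7 (a(l, t) = -18 + 3*(l/21) = -18 + l/7)
G(R(-12, (4 - 3)²)) + a(166, 127) = √((4 - 3)² + 1/((4 - 3)²)) + (-18 + (⅐)*166) = √(1² + 1/(1²)) + (-18 + 166/7) = √(1 + 1/1) + 40/7 = √(1 + 1) + 40/7 = √2 + 40/7 = 40/7 + √2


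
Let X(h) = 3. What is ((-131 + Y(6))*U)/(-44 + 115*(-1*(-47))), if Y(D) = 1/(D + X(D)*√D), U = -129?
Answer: 16942/5361 - 43*√6/10722 ≈ 3.1504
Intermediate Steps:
Y(D) = 1/(D + 3*√D)
((-131 + Y(6))*U)/(-44 + 115*(-1*(-47))) = ((-131 + 1/(6 + 3*√6))*(-129))/(-44 + 115*(-1*(-47))) = (16899 - 129/(6 + 3*√6))/(-44 + 115*47) = (16899 - 129/(6 + 3*√6))/(-44 + 5405) = (16899 - 129/(6 + 3*√6))/5361 = (16899 - 129/(6 + 3*√6))*(1/5361) = 5633/1787 - 43/(1787*(6 + 3*√6))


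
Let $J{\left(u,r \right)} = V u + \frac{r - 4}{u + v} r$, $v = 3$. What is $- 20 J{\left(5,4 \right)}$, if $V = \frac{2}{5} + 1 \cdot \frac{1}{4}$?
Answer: $-65$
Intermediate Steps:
$V = \frac{13}{20}$ ($V = 2 \cdot \frac{1}{5} + 1 \cdot \frac{1}{4} = \frac{2}{5} + \frac{1}{4} = \frac{13}{20} \approx 0.65$)
$J{\left(u,r \right)} = \frac{13 u}{20} + \frac{r \left(-4 + r\right)}{3 + u}$ ($J{\left(u,r \right)} = \frac{13 u}{20} + \frac{r - 4}{u + 3} r = \frac{13 u}{20} + \frac{-4 + r}{3 + u} r = \frac{13 u}{20} + \frac{r \left(-4 + r\right)}{3 + u}$)
$- 20 J{\left(5,4 \right)} = - 20 \frac{\left(-80\right) 4 + 13 \cdot 5^{2} + 20 \cdot 4^{2} + 39 \cdot 5}{20 \left(3 + 5\right)} = - 20 \frac{-320 + 13 \cdot 25 + 20 \cdot 16 + 195}{20 \cdot 8} = - 20 \cdot \frac{1}{20} \cdot \frac{1}{8} \left(-320 + 325 + 320 + 195\right) = - 20 \cdot \frac{1}{20} \cdot \frac{1}{8} \cdot 520 = \left(-20\right) \frac{13}{4} = -65$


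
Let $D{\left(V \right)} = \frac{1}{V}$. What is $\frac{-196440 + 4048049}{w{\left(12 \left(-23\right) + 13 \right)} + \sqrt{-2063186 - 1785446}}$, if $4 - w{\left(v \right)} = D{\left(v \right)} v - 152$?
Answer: $\frac{596999395}{3872657} - \frac{7703218 i \sqrt{962158}}{3872657} \approx 154.16 - 1951.1 i$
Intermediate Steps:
$w{\left(v \right)} = 155$ ($w{\left(v \right)} = 4 - \left(\frac{v}{v} - 152\right) = 4 - \left(1 - 152\right) = 4 - -151 = 4 + 151 = 155$)
$\frac{-196440 + 4048049}{w{\left(12 \left(-23\right) + 13 \right)} + \sqrt{-2063186 - 1785446}} = \frac{-196440 + 4048049}{155 + \sqrt{-2063186 - 1785446}} = \frac{3851609}{155 + \sqrt{-3848632}} = \frac{3851609}{155 + 2 i \sqrt{962158}}$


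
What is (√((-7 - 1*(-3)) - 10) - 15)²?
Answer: (15 - I*√14)² ≈ 211.0 - 112.25*I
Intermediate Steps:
(√((-7 - 1*(-3)) - 10) - 15)² = (√((-7 + 3) - 10) - 15)² = (√(-4 - 10) - 15)² = (√(-14) - 15)² = (I*√14 - 15)² = (-15 + I*√14)²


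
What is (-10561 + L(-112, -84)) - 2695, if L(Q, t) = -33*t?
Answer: -10484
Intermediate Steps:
(-10561 + L(-112, -84)) - 2695 = (-10561 - 33*(-84)) - 2695 = (-10561 + 2772) - 2695 = -7789 - 2695 = -10484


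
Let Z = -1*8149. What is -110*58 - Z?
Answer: 1769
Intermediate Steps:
Z = -8149
-110*58 - Z = -110*58 - 1*(-8149) = -6380 + 8149 = 1769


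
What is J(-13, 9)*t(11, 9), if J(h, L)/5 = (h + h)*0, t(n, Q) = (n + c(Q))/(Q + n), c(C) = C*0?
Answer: 0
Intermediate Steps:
c(C) = 0
t(n, Q) = n/(Q + n) (t(n, Q) = (n + 0)/(Q + n) = n/(Q + n))
J(h, L) = 0 (J(h, L) = 5*((h + h)*0) = 5*((2*h)*0) = 5*0 = 0)
J(-13, 9)*t(11, 9) = 0*(11/(9 + 11)) = 0*(11/20) = 0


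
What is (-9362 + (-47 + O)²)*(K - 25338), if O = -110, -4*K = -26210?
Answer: -574347877/2 ≈ -2.8717e+8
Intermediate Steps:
K = 13105/2 (K = -¼*(-26210) = 13105/2 ≈ 6552.5)
(-9362 + (-47 + O)²)*(K - 25338) = (-9362 + (-47 - 110)²)*(13105/2 - 25338) = (-9362 + (-157)²)*(-37571/2) = (-9362 + 24649)*(-37571/2) = 15287*(-37571/2) = -574347877/2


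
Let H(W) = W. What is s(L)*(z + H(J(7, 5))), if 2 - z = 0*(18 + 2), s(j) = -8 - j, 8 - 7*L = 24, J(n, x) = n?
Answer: -360/7 ≈ -51.429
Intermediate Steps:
L = -16/7 (L = 8/7 - ⅐*24 = 8/7 - 24/7 = -16/7 ≈ -2.2857)
z = 2 (z = 2 - 0*(18 + 2) = 2 - 0*20 = 2 - 1*0 = 2 + 0 = 2)
s(L)*(z + H(J(7, 5))) = (-8 - 1*(-16/7))*(2 + 7) = (-8 + 16/7)*9 = -40/7*9 = -360/7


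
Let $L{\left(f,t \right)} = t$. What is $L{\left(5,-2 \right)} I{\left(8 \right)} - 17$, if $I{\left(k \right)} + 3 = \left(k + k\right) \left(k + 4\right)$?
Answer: $-395$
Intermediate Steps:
$I{\left(k \right)} = -3 + 2 k \left(4 + k\right)$ ($I{\left(k \right)} = -3 + \left(k + k\right) \left(k + 4\right) = -3 + 2 k \left(4 + k\right)$)
$L{\left(5,-2 \right)} I{\left(8 \right)} - 17 = - 2 \left(-3 + 2 \cdot 8^{2} + 8 \cdot 8\right) - 17 = - 2 \left(-3 + 2 \cdot 64 + 64\right) - 17 = - 2 \left(-3 + 128 + 64\right) - 17 = \left(-2\right) 189 - 17 = -378 - 17 = -395$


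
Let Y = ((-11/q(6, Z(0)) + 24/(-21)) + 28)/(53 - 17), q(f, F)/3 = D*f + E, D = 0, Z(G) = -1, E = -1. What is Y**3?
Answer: 263374721/432081216 ≈ 0.60955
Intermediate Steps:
q(f, F) = -3 (q(f, F) = 3*(0*f - 1) = 3*(0 - 1) = 3*(-1) = -3)
Y = 641/756 (Y = ((-11/(-3) + 24/(-21)) + 28)/(53 - 17) = ((-11*(-1/3) + 24*(-1/21)) + 28)/36 = ((11/3 - 8/7) + 28)*(1/36) = (53/21 + 28)*(1/36) = (641/21)*(1/36) = 641/756 ≈ 0.84788)
Y**3 = (641/756)**3 = 263374721/432081216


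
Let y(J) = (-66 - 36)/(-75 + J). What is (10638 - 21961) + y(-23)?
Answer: -554776/49 ≈ -11322.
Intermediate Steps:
y(J) = -102/(-75 + J)
(10638 - 21961) + y(-23) = (10638 - 21961) - 102/(-75 - 23) = -11323 - 102/(-98) = -11323 - 102*(-1/98) = -11323 + 51/49 = -554776/49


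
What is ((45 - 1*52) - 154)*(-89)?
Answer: 14329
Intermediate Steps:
((45 - 1*52) - 154)*(-89) = ((45 - 52) - 154)*(-89) = (-7 - 154)*(-89) = -161*(-89) = 14329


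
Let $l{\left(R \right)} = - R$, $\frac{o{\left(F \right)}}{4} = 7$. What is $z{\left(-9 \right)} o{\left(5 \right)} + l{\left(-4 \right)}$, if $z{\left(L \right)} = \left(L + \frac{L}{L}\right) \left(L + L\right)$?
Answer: $4036$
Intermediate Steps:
$o{\left(F \right)} = 28$ ($o{\left(F \right)} = 4 \cdot 7 = 28$)
$z{\left(L \right)} = 2 L \left(1 + L\right)$ ($z{\left(L \right)} = \left(L + 1\right) 2 L = \left(1 + L\right) 2 L = 2 L \left(1 + L\right)$)
$z{\left(-9 \right)} o{\left(5 \right)} + l{\left(-4 \right)} = 2 \left(-9\right) \left(1 - 9\right) 28 - -4 = 2 \left(-9\right) \left(-8\right) 28 + 4 = 144 \cdot 28 + 4 = 4032 + 4 = 4036$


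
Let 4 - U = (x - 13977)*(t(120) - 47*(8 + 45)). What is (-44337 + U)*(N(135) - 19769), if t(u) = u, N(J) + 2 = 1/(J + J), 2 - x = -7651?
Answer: 80278252018753/270 ≈ 2.9733e+11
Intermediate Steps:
x = 7653 (x = 2 - 1*(-7651) = 2 + 7651 = 7653)
N(J) = -2 + 1/(2*J) (N(J) = -2 + 1/(J + J) = -2 + 1/(2*J))
U = -14994200 (U = 4 - (7653 - 13977)*(120 - 47*(8 + 45)) = 4 - (-6324)*(120 - 47*53) = 4 - (-6324)*(120 - 2491) = 4 - (-6324)*(-2371) = 4 - 1*14994204 = 4 - 14994204 = -14994200)
(-44337 + U)*(N(135) - 19769) = (-44337 - 14994200)*((-2 + (½)/135) - 19769) = -15038537*((-2 + (½)*(1/135)) - 19769) = -15038537*((-2 + 1/270) - 19769) = -15038537*(-539/270 - 19769) = -15038537*(-5338169/270) = 80278252018753/270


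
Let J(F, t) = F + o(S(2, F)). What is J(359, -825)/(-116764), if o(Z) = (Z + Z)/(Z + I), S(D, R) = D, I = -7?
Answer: -1791/583820 ≈ -0.0030677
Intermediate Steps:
o(Z) = 2*Z/(-7 + Z) (o(Z) = (Z + Z)/(Z - 7) = (2*Z)/(-7 + Z) = 2*Z/(-7 + Z))
J(F, t) = -⅘ + F (J(F, t) = F + 2*2/(-7 + 2) = F + 2*2/(-5) = F + 2*2*(-⅕) = F - ⅘ = -⅘ + F)
J(359, -825)/(-116764) = (-⅘ + 359)/(-116764) = (1791/5)*(-1/116764) = -1791/583820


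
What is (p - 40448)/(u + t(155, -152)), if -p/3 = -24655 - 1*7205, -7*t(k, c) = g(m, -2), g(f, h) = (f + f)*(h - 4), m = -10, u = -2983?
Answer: -385924/21001 ≈ -18.376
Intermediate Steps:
g(f, h) = 2*f*(-4 + h) (g(f, h) = (2*f)*(-4 + h) = 2*f*(-4 + h))
t(k, c) = -120/7 (t(k, c) = -2*(-10)*(-4 - 2)/7 = -2*(-10)*(-6)/7 = -1/7*120 = -120/7)
p = 95580 (p = -3*(-24655 - 1*7205) = -3*(-24655 - 7205) = -3*(-31860) = 95580)
(p - 40448)/(u + t(155, -152)) = (95580 - 40448)/(-2983 - 120/7) = 55132/(-21001/7) = 55132*(-7/21001) = -385924/21001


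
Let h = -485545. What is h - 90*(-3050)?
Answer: -211045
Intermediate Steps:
h - 90*(-3050) = -485545 - 90*(-3050) = -485545 - 1*(-274500) = -485545 + 274500 = -211045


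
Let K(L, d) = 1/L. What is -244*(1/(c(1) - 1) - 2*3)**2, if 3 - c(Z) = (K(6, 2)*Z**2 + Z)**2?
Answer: -2538576/529 ≈ -4798.8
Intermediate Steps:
c(Z) = 3 - (Z + Z**2/6)**2 (c(Z) = 3 - (Z**2/6 + Z)**2 = 3 - (Z + Z**2/6)**2)
-244*(1/(c(1) - 1) - 2*3)**2 = -244*(1/((3 - 1/36*1**2*(6 + 1)**2) - 1) - 2*3)**2 = -244*(1/((3 - 1/36*1*7**2) - 1) - 6)**2 = -244*(1/((3 - 1/36*1*49) - 1) - 6)**2 = -244*(1/((3 - 49/36) - 1) - 6)**2 = -244*(1/(59/36 - 1) - 6)**2 = -244*(1/(23/36) - 6)**2 = -244*(36/23 - 6)**2 = -244*(-102/23)**2 = -244*10404/529 = -2538576/529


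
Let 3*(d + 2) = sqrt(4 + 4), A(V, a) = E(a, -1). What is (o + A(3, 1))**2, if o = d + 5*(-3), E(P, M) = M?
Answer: 2924/9 - 24*sqrt(2) ≈ 290.95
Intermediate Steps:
A(V, a) = -1
d = -2 + 2*sqrt(2)/3 (d = -2 + sqrt(4 + 4)/3 = -2 + sqrt(8)/3 = -2 + (2*sqrt(2))/3 = -2 + 2*sqrt(2)/3 ≈ -1.0572)
o = -17 + 2*sqrt(2)/3 (o = (-2 + 2*sqrt(2)/3) + 5*(-3) = (-2 + 2*sqrt(2)/3) - 15 = -17 + 2*sqrt(2)/3 ≈ -16.057)
(o + A(3, 1))**2 = ((-17 + 2*sqrt(2)/3) - 1)**2 = (-18 + 2*sqrt(2)/3)**2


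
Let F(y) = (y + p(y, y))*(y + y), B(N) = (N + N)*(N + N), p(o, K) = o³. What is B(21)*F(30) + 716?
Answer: 2860855916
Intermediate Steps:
B(N) = 4*N² (B(N) = (2*N)*(2*N) = 4*N²)
F(y) = 2*y*(y + y³) (F(y) = (y + y³)*(y + y) = (y + y³)*(2*y) = 2*y*(y + y³))
B(21)*F(30) + 716 = (4*21²)*(2*30²*(1 + 30²)) + 716 = (4*441)*(2*900*(1 + 900)) + 716 = 1764*(2*900*901) + 716 = 1764*1621800 + 716 = 2860855200 + 716 = 2860855916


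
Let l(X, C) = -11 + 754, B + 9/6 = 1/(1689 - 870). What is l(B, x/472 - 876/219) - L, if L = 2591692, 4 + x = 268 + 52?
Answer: -2590949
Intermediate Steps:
x = 316 (x = -4 + (268 + 52) = -4 + 320 = 316)
B = -2455/1638 (B = -3/2 + 1/(1689 - 870) = -3/2 + 1/819 = -2455/1638 ≈ -1.4988)
l(X, C) = 743
l(B, x/472 - 876/219) - L = 743 - 1*2591692 = 743 - 2591692 = -2590949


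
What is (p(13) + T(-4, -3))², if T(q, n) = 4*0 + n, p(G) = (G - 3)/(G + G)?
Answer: 1156/169 ≈ 6.8402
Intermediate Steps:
p(G) = (-3 + G)/(2*G) (p(G) = (-3 + G)/((2*G)) = (-3 + G)*(1/(2*G)) = (-3 + G)/(2*G))
T(q, n) = n (T(q, n) = 0 + n = n)
(p(13) + T(-4, -3))² = ((½)*(-3 + 13)/13 - 3)² = ((½)*(1/13)*10 - 3)² = (5/13 - 3)² = (-34/13)² = 1156/169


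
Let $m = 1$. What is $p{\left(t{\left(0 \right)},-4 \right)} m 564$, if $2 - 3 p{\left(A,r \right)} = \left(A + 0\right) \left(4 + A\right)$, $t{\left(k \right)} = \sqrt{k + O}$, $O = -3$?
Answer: $940 - 752 i \sqrt{3} \approx 940.0 - 1302.5 i$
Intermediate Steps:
$t{\left(k \right)} = \sqrt{-3 + k}$ ($t{\left(k \right)} = \sqrt{k - 3} = \sqrt{-3 + k}$)
$p{\left(A,r \right)} = \frac{2}{3} - \frac{A \left(4 + A\right)}{3}$ ($p{\left(A,r \right)} = \frac{2}{3} - \frac{\left(A + 0\right) \left(4 + A\right)}{3} = \frac{2}{3} - \frac{A \left(4 + A\right)}{3}$)
$p{\left(t{\left(0 \right)},-4 \right)} m 564 = \left(\frac{2}{3} - \frac{4 \sqrt{-3 + 0}}{3} - \frac{\left(\sqrt{-3 + 0}\right)^{2}}{3}\right) 1 \cdot 564 = \left(\frac{2}{3} - \frac{4 \sqrt{-3}}{3} - \frac{\left(\sqrt{-3}\right)^{2}}{3}\right) 1 \cdot 564 = \left(\frac{2}{3} - \frac{4 i \sqrt{3}}{3} - \frac{\left(i \sqrt{3}\right)^{2}}{3}\right) 1 \cdot 564 = \left(\frac{2}{3} - \frac{4 i \sqrt{3}}{3} - -1\right) 1 \cdot 564 = \left(\frac{2}{3} - \frac{4 i \sqrt{3}}{3} + 1\right) 1 \cdot 564 = \left(\frac{5}{3} - \frac{4 i \sqrt{3}}{3}\right) 1 \cdot 564 = \left(\frac{5}{3} - \frac{4 i \sqrt{3}}{3}\right) 564 = 940 - 752 i \sqrt{3}$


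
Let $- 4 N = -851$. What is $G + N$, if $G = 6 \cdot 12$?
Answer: $\frac{1139}{4} \approx 284.75$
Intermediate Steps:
$N = \frac{851}{4}$ ($N = \left(- \frac{1}{4}\right) \left(-851\right) = \frac{851}{4} \approx 212.75$)
$G = 72$
$G + N = 72 + \frac{851}{4} = \frac{1139}{4}$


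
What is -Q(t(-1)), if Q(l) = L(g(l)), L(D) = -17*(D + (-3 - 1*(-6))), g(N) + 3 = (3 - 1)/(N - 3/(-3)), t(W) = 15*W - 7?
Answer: -34/21 ≈ -1.6190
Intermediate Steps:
t(W) = -7 + 15*W
g(N) = -3 + 2/(1 + N) (g(N) = -3 + (3 - 1)/(N - 3/(-3)) = -3 + 2/(N - 3*(-⅓)) = -3 + 2/(N + 1) = -3 + 2/(1 + N))
L(D) = -51 - 17*D (L(D) = -17*(D + (-3 + 6)) = -17*(D + 3) = -17*(3 + D) = -51 - 17*D)
Q(l) = -51 - 17*(-1 - 3*l)/(1 + l)
-Q(t(-1)) = -(-34)/(1 + (-7 + 15*(-1))) = -(-34)/(1 + (-7 - 15)) = -(-34)/(1 - 22) = -(-34)/(-21) = -(-34)*(-1)/21 = -1*34/21 = -34/21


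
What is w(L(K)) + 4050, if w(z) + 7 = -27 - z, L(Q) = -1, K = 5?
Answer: 4017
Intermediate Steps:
w(z) = -34 - z (w(z) = -7 + (-27 - z) = -34 - z)
w(L(K)) + 4050 = (-34 - 1*(-1)) + 4050 = (-34 + 1) + 4050 = -33 + 4050 = 4017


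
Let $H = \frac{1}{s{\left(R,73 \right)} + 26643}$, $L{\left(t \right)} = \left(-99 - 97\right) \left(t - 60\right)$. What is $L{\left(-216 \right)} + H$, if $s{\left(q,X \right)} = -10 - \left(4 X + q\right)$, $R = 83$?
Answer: $\frac{1420452769}{26258} \approx 54096.0$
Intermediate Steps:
$L{\left(t \right)} = 11760 - 196 t$ ($L{\left(t \right)} = - 196 \left(-60 + t\right) = 11760 - 196 t$)
$s{\left(q,X \right)} = -10 - q - 4 X$ ($s{\left(q,X \right)} = -10 - \left(q + 4 X\right) = -10 - q - 4 X$)
$H = \frac{1}{26258}$ ($H = \frac{1}{\left(-10 - 83 - 292\right) + 26643} = \frac{1}{-385 + 26643} = \frac{1}{26258} \approx 3.8084 \cdot 10^{-5}$)
$L{\left(-216 \right)} + H = \left(11760 - -42336\right) + \frac{1}{26258} = \left(11760 + 42336\right) + \frac{1}{26258} = 54096 + \frac{1}{26258} = \frac{1420452769}{26258}$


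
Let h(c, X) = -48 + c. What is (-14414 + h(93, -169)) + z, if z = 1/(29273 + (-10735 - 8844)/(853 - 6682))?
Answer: -2452097087795/170651896 ≈ -14369.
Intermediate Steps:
z = 5829/170651896 (z = 1/(29273 - 19579/(-5829)) = 1/(29273 - 19579*(-1/5829)) = 1/(29273 + 19579/5829) = 1/(170651896/5829) = 5829/170651896 ≈ 3.4157e-5)
(-14414 + h(93, -169)) + z = (-14414 + (-48 + 93)) + 5829/170651896 = (-14414 + 45) + 5829/170651896 = -14369 + 5829/170651896 = -2452097087795/170651896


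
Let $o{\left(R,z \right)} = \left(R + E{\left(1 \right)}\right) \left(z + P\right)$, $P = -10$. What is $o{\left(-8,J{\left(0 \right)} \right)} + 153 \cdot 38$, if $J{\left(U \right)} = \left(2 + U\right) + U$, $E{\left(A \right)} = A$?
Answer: $5870$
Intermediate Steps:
$J{\left(U \right)} = 2 + 2 U$
$o{\left(R,z \right)} = \left(1 + R\right) \left(-10 + z\right)$ ($o{\left(R,z \right)} = \left(R + 1\right) \left(z - 10\right) = \left(1 + R\right) \left(-10 + z\right)$)
$o{\left(-8,J{\left(0 \right)} \right)} + 153 \cdot 38 = \left(-10 + \left(2 + 2 \cdot 0\right) - -80 - 8 \left(2 + 2 \cdot 0\right)\right) + 153 \cdot 38 = \left(-10 + \left(2 + 0\right) + 80 - 8 \left(2 + 0\right)\right) + 5814 = \left(-10 + 2 + 80 - 16\right) + 5814 = 56 + 5814 = 5870$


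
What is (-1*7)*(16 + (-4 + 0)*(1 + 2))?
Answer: -28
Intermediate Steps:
(-1*7)*(16 + (-4 + 0)*(1 + 2)) = -7*(16 - 4*3) = -7*(16 - 12) = -7*4 = -28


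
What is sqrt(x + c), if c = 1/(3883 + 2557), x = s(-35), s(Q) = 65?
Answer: sqrt(673947610)/3220 ≈ 8.0623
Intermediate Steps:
x = 65
c = 1/6440 ≈ 0.00015528
sqrt(x + c) = sqrt(65 + 1/6440) = sqrt(418601/6440) = sqrt(673947610)/3220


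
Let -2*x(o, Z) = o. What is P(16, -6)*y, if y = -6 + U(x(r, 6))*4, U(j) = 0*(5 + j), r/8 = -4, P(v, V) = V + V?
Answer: 72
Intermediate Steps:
P(v, V) = 2*V
r = -32 (r = 8*(-4) = -32)
x(o, Z) = -o/2
U(j) = 0
y = -6 (y = -6 + 0*4 = -6 + 0 = -6)
P(16, -6)*y = (2*(-6))*(-6) = -12*(-6) = 72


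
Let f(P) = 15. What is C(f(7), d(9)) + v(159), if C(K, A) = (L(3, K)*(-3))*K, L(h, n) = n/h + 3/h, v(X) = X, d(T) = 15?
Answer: -111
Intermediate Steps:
L(h, n) = 3/h + n/h
C(K, A) = K*(-3 - K) (C(K, A) = (((3 + K)/3)*(-3))*K = ((1 + K/3)*(-3))*K = (-3 - K)*K = K*(-3 - K))
C(f(7), d(9)) + v(159) = -1*15*(3 + 15) + 159 = -1*15*18 + 159 = -270 + 159 = -111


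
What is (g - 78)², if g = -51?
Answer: 16641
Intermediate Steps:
(g - 78)² = (-51 - 78)² = (-129)² = 16641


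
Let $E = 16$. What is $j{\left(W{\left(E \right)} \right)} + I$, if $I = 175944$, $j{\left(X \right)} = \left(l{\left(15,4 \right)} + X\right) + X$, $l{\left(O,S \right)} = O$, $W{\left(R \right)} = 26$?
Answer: $176011$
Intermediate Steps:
$j{\left(X \right)} = 15 + 2 X$ ($j{\left(X \right)} = \left(15 + X\right) + X = 15 + 2 X$)
$j{\left(W{\left(E \right)} \right)} + I = \left(15 + 2 \cdot 26\right) + 175944 = \left(15 + 52\right) + 175944 = 67 + 175944 = 176011$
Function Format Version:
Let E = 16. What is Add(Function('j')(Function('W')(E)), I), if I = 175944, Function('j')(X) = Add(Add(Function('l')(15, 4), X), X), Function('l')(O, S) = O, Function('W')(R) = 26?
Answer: 176011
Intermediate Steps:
Function('j')(X) = Add(15, Mul(2, X)) (Function('j')(X) = Add(Add(15, X), X) = Add(15, Mul(2, X)))
Add(Function('j')(Function('W')(E)), I) = Add(Add(15, Mul(2, 26)), 175944) = Add(Add(15, 52), 175944) = Add(67, 175944) = 176011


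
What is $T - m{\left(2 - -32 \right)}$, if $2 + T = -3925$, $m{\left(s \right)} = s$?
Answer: $-3961$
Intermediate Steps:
$T = -3927$ ($T = -2 - 3925 = -3927$)
$T - m{\left(2 - -32 \right)} = -3927 - \left(2 - -32\right) = -3927 - \left(2 + 32\right) = -3927 - 34 = -3961$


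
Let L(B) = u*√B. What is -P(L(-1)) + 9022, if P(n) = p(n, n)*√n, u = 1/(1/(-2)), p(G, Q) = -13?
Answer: 9035 - 13*I ≈ 9035.0 - 13.0*I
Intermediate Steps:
u = -2 (u = 1/(-½) = -2)
L(B) = -2*√B
P(n) = -13*√n
-P(L(-1)) + 9022 = -(-13)*√(-2*I) + 9022 = -(-13)*(1 - I) + 9022 = -(-13 + 13*I) + 9022 = (13 - 13*I) + 9022 = 9035 - 13*I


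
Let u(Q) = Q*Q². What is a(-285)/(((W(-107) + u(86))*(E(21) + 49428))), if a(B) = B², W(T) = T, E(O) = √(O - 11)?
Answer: 11739150/4542994980053 - 475*√10/9085989960106 ≈ 2.5838e-6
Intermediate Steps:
E(O) = √(-11 + O)
u(Q) = Q³
a(-285)/(((W(-107) + u(86))*(E(21) + 49428))) = (-285)²/(((-107 + 86³)*(√(-11 + 21) + 49428))) = 81225/(((-107 + 636056)*(√10 + 49428))) = 81225/((635949*(49428 + √10))) = 81225/(31433687172 + 635949*√10)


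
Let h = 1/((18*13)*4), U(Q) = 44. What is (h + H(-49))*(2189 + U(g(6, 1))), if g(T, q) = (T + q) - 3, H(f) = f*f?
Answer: 5018303521/936 ≈ 5.3614e+6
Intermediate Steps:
H(f) = f²
g(T, q) = -3 + T + q
h = 1/936 (h = 1/(234*4) = 1/936 ≈ 0.0010684)
(h + H(-49))*(2189 + U(g(6, 1))) = (1/936 + (-49)²)*(2189 + 44) = (1/936 + 2401)*2233 = (2247337/936)*2233 = 5018303521/936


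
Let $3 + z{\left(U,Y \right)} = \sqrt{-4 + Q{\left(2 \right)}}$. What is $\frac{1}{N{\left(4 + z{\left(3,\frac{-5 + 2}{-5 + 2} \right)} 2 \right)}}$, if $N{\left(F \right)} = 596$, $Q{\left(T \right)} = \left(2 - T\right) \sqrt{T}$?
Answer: $\frac{1}{596} \approx 0.0016779$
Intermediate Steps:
$Q{\left(T \right)} = \sqrt{T} \left(2 - T\right)$
$z{\left(U,Y \right)} = -3 + 2 i$ ($z{\left(U,Y \right)} = -3 + \sqrt{-4 + \sqrt{2} \left(2 - 2\right)} = -3 + \sqrt{-4 + \sqrt{2} \cdot 0} = -3 + \sqrt{-4 + 0} = -3 + \sqrt{-4} = -3 + 2 i$)
$\frac{1}{N{\left(4 + z{\left(3,\frac{-5 + 2}{-5 + 2} \right)} 2 \right)}} = \frac{1}{596}$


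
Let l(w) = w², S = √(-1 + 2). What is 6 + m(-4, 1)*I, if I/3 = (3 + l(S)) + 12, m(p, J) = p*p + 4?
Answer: 966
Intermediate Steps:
m(p, J) = 4 + p² (m(p, J) = p² + 4 = 4 + p²)
S = 1 (S = √1 = 1)
I = 48 (I = 3*((3 + 1²) + 12) = 3*((3 + 1) + 12) = 3*(4 + 12) = 3*16 = 48)
6 + m(-4, 1)*I = 6 + (4 + (-4)²)*48 = 6 + (4 + 16)*48 = 6 + 20*48 = 6 + 960 = 966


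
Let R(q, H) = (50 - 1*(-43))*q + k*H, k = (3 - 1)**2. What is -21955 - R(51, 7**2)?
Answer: -26894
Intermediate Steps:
k = 4 (k = 2**2 = 4)
R(q, H) = 4*H + 93*q (R(q, H) = (50 - 1*(-43))*q + 4*H = (50 + 43)*q + 4*H = 93*q + 4*H = 4*H + 93*q)
-21955 - R(51, 7**2) = -21955 - (4*7**2 + 93*51) = -21955 - (4*49 + 4743) = -21955 - (196 + 4743) = -21955 - 1*4939 = -21955 - 4939 = -26894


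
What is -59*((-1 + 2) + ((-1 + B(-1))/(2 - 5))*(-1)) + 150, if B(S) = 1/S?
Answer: 391/3 ≈ 130.33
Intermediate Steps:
B(S) = 1/S
-59*((-1 + 2) + ((-1 + B(-1))/(2 - 5))*(-1)) + 150 = -59*((-1 + 2) + ((-1 + 1/(-1))/(2 - 5))*(-1)) + 150 = -59*(1 + ((-1 - 1)/(-3))*(-1)) + 150 = -59*(1 - 2*(-⅓)*(-1)) + 150 = -59*(1 + (⅔)*(-1)) + 150 = -59*(1 - ⅔) + 150 = -59*⅓ + 150 = -59/3 + 150 = 391/3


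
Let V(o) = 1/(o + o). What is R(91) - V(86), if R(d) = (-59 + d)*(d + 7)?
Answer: 539391/172 ≈ 3136.0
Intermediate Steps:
R(d) = (-59 + d)*(7 + d)
V(o) = 1/(2*o)
R(91) - V(86) = (-413 + 91**2 - 52*91) - 1/(2*86) = (-413 + 8281 - 4732) - 1/(2*86) = 3136 - 1*1/172 = 3136 - 1/172 = 539391/172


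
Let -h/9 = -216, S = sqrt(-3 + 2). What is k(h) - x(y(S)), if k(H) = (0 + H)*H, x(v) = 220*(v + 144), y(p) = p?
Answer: 3747456 - 220*I ≈ 3.7475e+6 - 220.0*I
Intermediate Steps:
S = I (S = sqrt(-1) = I ≈ 1.0*I)
h = 1944 (h = -9*(-216) = 1944)
x(v) = 31680 + 220*v (x(v) = 220*(144 + v) = 31680 + 220*v)
k(H) = H**2 (k(H) = H*H = H**2)
k(h) - x(y(S)) = 1944**2 - (31680 + 220*I) = 3779136 + (-31680 - 220*I) = 3747456 - 220*I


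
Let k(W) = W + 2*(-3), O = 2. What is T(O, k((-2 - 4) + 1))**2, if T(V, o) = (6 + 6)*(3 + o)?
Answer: 9216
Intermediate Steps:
k(W) = -6 + W (k(W) = W - 6 = -6 + W)
T(V, o) = 36 + 12*o (T(V, o) = 12*(3 + o) = 36 + 12*o)
T(O, k((-2 - 4) + 1))**2 = (36 + 12*(-6 + ((-2 - 4) + 1)))**2 = (36 + 12*(-6 + (-6 + 1)))**2 = (36 + 12*(-6 - 5))**2 = (36 + 12*(-11))**2 = (36 - 132)**2 = (-96)**2 = 9216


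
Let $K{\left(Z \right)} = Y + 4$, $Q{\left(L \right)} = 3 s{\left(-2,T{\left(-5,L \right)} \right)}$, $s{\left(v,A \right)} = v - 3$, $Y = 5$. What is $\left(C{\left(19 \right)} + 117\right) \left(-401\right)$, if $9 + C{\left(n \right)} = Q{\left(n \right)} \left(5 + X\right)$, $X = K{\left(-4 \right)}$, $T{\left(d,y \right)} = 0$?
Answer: $40902$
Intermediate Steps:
$s{\left(v,A \right)} = -3 + v$
$Q{\left(L \right)} = -15$ ($Q{\left(L \right)} = 3 \left(-3 - 2\right) = 3 \left(-5\right) = -15$)
$K{\left(Z \right)} = 9$ ($K{\left(Z \right)} = 5 + 4 = 9$)
$X = 9$
$C{\left(n \right)} = -219$ ($C{\left(n \right)} = -9 - 15 \left(5 + 9\right) = -9 - 210 = -219$)
$\left(C{\left(19 \right)} + 117\right) \left(-401\right) = \left(-219 + 117\right) \left(-401\right) = \left(-102\right) \left(-401\right) = 40902$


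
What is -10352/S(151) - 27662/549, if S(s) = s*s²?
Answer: -95244593810/1890180099 ≈ -50.389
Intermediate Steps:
S(s) = s³
-10352/S(151) - 27662/549 = -10352/(151³) - 27662/549 = -10352/3442951 - 27662*1/549 = -10352*1/3442951 - 27662/549 = -10352/3442951 - 27662/549 = -95244593810/1890180099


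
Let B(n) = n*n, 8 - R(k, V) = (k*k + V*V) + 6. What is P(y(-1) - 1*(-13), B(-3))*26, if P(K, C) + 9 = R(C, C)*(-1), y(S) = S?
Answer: 3926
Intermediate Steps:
R(k, V) = 2 - V**2 - k**2 (R(k, V) = 8 - ((k*k + V*V) + 6) = 8 - ((k**2 + V**2) + 6) = 8 - ((V**2 + k**2) + 6) = 8 - (6 + V**2 + k**2) = 8 + (-6 - V**2 - k**2) = 2 - V**2 - k**2)
B(n) = n**2
P(K, C) = -11 + 2*C**2 (P(K, C) = -9 + (2 - C**2 - C**2)*(-1) = -9 + (2 - 2*C**2)*(-1) = -9 + (-2 + 2*C**2) = -11 + 2*C**2)
P(y(-1) - 1*(-13), B(-3))*26 = (-11 + 2*((-3)**2)**2)*26 = (-11 + 2*9**2)*26 = (-11 + 2*81)*26 = (-11 + 162)*26 = 151*26 = 3926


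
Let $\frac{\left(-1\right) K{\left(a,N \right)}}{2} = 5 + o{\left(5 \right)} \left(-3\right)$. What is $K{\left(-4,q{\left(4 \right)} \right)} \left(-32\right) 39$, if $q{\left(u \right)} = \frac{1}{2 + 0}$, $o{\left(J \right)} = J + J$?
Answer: $-62400$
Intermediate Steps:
$o{\left(J \right)} = 2 J$
$q{\left(u \right)} = \frac{1}{2}$
$K{\left(a,N \right)} = 50$ ($K{\left(a,N \right)} = - 2 \left(5 + 2 \cdot 5 \left(-3\right)\right) = - 2 \left(5 + 10 \left(-3\right)\right) = - 2 \left(5 - 30\right) = \left(-2\right) \left(-25\right) = 50$)
$K{\left(-4,q{\left(4 \right)} \right)} \left(-32\right) 39 = 50 \left(-32\right) 39 = \left(-1600\right) 39 = -62400$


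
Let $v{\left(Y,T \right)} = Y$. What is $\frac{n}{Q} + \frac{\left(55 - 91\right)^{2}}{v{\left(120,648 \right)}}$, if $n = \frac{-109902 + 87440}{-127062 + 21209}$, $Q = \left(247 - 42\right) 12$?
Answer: $\frac{127832953}{11836290} \approx 10.8$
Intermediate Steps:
$Q = 2460$ ($Q = 205 \cdot 12 = 2460$)
$n = \frac{2042}{9623}$ ($n = - \frac{22462}{-105853} = \left(-22462\right) \left(- \frac{1}{105853}\right) = \frac{2042}{9623} \approx 0.2122$)
$\frac{n}{Q} + \frac{\left(55 - 91\right)^{2}}{v{\left(120,648 \right)}} = \frac{2042}{9623 \cdot 2460} + \frac{\left(55 - 91\right)^{2}}{120} = \frac{2042}{9623} \cdot \frac{1}{2460} + \left(-36\right)^{2} \cdot \frac{1}{120} = \frac{1021}{11836290} + 1296 \cdot \frac{1}{120} = \frac{1021}{11836290} + \frac{54}{5} = \frac{127832953}{11836290}$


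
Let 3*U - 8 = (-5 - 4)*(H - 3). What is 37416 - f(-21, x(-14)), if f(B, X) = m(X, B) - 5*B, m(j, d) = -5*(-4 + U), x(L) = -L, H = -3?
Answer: 112183/3 ≈ 37394.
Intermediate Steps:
U = 62/3 (U = 8/3 + ((-5 - 4)*(-3 - 3))/3 = 8/3 + (-9*(-6))/3 = 8/3 + (⅓)*54 = 8/3 + 18 = 62/3 ≈ 20.667)
m(j, d) = -250/3 (m(j, d) = -5*(-4 + 62/3) = -5*50/3 = -250/3)
f(B, X) = -250/3 - 5*B
37416 - f(-21, x(-14)) = 37416 - (-250/3 - 5*(-21)) = 37416 - (-250/3 + 105) = 37416 - 1*65/3 = 37416 - 65/3 = 112183/3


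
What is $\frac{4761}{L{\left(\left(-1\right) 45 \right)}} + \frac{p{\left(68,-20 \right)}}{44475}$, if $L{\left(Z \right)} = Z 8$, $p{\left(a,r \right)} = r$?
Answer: $- \frac{941123}{71160} \approx -13.225$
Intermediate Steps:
$L{\left(Z \right)} = 8 Z$
$\frac{4761}{L{\left(\left(-1\right) 45 \right)}} + \frac{p{\left(68,-20 \right)}}{44475} = \frac{4761}{8 \left(\left(-1\right) 45\right)} - \frac{20}{44475} = \frac{4761}{8 \left(-45\right)} - \frac{4}{8895} = \frac{4761}{-360} - \frac{4}{8895} = 4761 \left(- \frac{1}{360}\right) - \frac{4}{8895} = - \frac{529}{40} - \frac{4}{8895} = - \frac{941123}{71160}$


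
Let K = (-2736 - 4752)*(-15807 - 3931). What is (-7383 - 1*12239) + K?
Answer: 147778522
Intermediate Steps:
K = 147798144 (K = -7488*(-19738) = 147798144)
(-7383 - 1*12239) + K = (-7383 - 1*12239) + 147798144 = (-7383 - 12239) + 147798144 = -19622 + 147798144 = 147778522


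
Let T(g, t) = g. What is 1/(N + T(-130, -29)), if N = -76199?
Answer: -1/76329 ≈ -1.3101e-5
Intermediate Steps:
1/(N + T(-130, -29)) = 1/(-76199 - 130) = 1/(-76329) = -1/76329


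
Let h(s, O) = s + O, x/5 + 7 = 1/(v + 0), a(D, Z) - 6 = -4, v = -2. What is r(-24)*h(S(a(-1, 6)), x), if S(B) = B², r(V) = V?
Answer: 804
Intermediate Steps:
a(D, Z) = 2 (a(D, Z) = 6 - 4 = 2)
x = -75/2 (x = -35 + 5/(-2 + 0) = -35 + 5/(-2) = -35 + 5*(-½) = -35 - 5/2 = -75/2 ≈ -37.500)
h(s, O) = O + s
r(-24)*h(S(a(-1, 6)), x) = -24*(-75/2 + 2²) = -24*(-75/2 + 4) = -24*(-67/2) = 804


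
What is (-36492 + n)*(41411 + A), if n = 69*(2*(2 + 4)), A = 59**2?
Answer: -1601028288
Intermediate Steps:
A = 3481
n = 828 (n = 69*(2*6) = 69*12 = 828)
(-36492 + n)*(41411 + A) = (-36492 + 828)*(41411 + 3481) = -35664*44892 = -1601028288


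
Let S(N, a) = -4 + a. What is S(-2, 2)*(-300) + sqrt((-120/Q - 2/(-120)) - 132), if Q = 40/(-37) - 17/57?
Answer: 600 + 13*I*sqrt(2027238465)/87270 ≈ 600.0 + 6.707*I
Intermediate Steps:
Q = -2909/2109 (Q = 40*(-1/37) - 17*1/57 = -40/37 - 17/57 = -2909/2109 ≈ -1.3793)
S(-2, 2)*(-300) + sqrt((-120/Q - 2/(-120)) - 132) = (-4 + 2)*(-300) + sqrt((-120/(-2909/2109) - 2/(-120)) - 132) = -2*(-300) + sqrt((-120*(-2109/2909) - 2*(-1/120)) - 132) = 600 + sqrt((253080/2909 + 1/60) - 132) = 600 + sqrt(15187709/174540 - 132) = 600 + sqrt(-7851571/174540) = 600 + 13*I*sqrt(2027238465)/87270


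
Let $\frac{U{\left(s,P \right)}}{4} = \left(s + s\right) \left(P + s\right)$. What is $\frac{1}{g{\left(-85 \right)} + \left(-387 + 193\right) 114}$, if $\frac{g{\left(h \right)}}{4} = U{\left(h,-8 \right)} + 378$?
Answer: $\frac{1}{232356} \approx 4.3037 \cdot 10^{-6}$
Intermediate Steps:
$U{\left(s,P \right)} = 8 s \left(P + s\right)$ ($U{\left(s,P \right)} = 4 \left(s + s\right) \left(P + s\right) = 4 \cdot 2 s \left(P + s\right) = 8 s \left(P + s\right)$)
$g{\left(h \right)} = 1512 + 32 h \left(-8 + h\right)$ ($g{\left(h \right)} = 4 \left(8 h \left(-8 + h\right) + 378\right) = 4 \left(378 + 8 h \left(-8 + h\right)\right) = 1512 + 32 h \left(-8 + h\right)$)
$\frac{1}{g{\left(-85 \right)} + \left(-387 + 193\right) 114} = \frac{1}{\left(1512 + 32 \left(-85\right) \left(-8 - 85\right)\right) + \left(-387 + 193\right) 114} = \frac{1}{\left(1512 + 32 \left(-85\right) \left(-93\right)\right) - 22116} = \frac{1}{\left(1512 + 252960\right) - 22116} = \frac{1}{254472 - 22116} = \frac{1}{232356}$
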